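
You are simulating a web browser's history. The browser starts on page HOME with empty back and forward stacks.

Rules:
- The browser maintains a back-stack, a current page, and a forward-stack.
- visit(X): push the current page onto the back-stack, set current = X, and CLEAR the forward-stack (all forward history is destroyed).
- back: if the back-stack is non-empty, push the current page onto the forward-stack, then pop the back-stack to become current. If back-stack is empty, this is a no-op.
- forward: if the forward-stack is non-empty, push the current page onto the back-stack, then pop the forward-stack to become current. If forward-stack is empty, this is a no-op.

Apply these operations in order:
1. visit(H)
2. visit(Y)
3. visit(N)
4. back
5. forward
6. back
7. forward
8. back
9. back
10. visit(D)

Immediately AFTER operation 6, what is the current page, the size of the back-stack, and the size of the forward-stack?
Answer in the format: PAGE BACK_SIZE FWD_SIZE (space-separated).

After 1 (visit(H)): cur=H back=1 fwd=0
After 2 (visit(Y)): cur=Y back=2 fwd=0
After 3 (visit(N)): cur=N back=3 fwd=0
After 4 (back): cur=Y back=2 fwd=1
After 5 (forward): cur=N back=3 fwd=0
After 6 (back): cur=Y back=2 fwd=1

Y 2 1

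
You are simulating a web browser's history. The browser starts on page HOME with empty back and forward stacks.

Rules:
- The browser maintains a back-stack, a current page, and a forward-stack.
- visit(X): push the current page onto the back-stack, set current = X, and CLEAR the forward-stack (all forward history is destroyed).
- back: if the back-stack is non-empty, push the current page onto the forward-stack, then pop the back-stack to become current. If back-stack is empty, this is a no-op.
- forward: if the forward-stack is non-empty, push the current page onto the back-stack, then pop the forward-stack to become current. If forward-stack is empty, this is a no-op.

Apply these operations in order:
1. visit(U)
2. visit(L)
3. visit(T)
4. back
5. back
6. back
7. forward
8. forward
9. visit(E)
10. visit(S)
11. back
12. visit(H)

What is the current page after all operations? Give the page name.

Answer: H

Derivation:
After 1 (visit(U)): cur=U back=1 fwd=0
After 2 (visit(L)): cur=L back=2 fwd=0
After 3 (visit(T)): cur=T back=3 fwd=0
After 4 (back): cur=L back=2 fwd=1
After 5 (back): cur=U back=1 fwd=2
After 6 (back): cur=HOME back=0 fwd=3
After 7 (forward): cur=U back=1 fwd=2
After 8 (forward): cur=L back=2 fwd=1
After 9 (visit(E)): cur=E back=3 fwd=0
After 10 (visit(S)): cur=S back=4 fwd=0
After 11 (back): cur=E back=3 fwd=1
After 12 (visit(H)): cur=H back=4 fwd=0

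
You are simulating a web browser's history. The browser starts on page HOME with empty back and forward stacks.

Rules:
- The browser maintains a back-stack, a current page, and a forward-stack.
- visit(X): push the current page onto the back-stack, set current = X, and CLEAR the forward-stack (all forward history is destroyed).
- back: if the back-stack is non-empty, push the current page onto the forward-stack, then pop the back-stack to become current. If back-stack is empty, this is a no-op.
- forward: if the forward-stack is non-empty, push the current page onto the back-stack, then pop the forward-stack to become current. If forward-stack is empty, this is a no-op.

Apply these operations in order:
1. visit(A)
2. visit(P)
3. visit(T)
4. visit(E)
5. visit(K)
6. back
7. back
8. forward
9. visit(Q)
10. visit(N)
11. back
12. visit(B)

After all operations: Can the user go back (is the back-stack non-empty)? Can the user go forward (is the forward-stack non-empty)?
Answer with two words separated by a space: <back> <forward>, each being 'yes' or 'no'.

Answer: yes no

Derivation:
After 1 (visit(A)): cur=A back=1 fwd=0
After 2 (visit(P)): cur=P back=2 fwd=0
After 3 (visit(T)): cur=T back=3 fwd=0
After 4 (visit(E)): cur=E back=4 fwd=0
After 5 (visit(K)): cur=K back=5 fwd=0
After 6 (back): cur=E back=4 fwd=1
After 7 (back): cur=T back=3 fwd=2
After 8 (forward): cur=E back=4 fwd=1
After 9 (visit(Q)): cur=Q back=5 fwd=0
After 10 (visit(N)): cur=N back=6 fwd=0
After 11 (back): cur=Q back=5 fwd=1
After 12 (visit(B)): cur=B back=6 fwd=0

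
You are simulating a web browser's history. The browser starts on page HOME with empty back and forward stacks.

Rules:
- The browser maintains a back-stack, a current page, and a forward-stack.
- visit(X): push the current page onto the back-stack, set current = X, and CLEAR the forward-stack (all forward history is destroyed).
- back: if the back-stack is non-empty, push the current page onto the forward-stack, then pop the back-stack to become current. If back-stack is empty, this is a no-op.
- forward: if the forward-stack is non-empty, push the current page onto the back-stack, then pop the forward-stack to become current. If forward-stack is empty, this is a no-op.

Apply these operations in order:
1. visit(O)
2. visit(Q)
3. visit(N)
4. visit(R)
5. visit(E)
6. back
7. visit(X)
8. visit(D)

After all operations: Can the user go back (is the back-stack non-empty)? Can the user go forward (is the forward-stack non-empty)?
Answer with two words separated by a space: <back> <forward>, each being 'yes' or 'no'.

Answer: yes no

Derivation:
After 1 (visit(O)): cur=O back=1 fwd=0
After 2 (visit(Q)): cur=Q back=2 fwd=0
After 3 (visit(N)): cur=N back=3 fwd=0
After 4 (visit(R)): cur=R back=4 fwd=0
After 5 (visit(E)): cur=E back=5 fwd=0
After 6 (back): cur=R back=4 fwd=1
After 7 (visit(X)): cur=X back=5 fwd=0
After 8 (visit(D)): cur=D back=6 fwd=0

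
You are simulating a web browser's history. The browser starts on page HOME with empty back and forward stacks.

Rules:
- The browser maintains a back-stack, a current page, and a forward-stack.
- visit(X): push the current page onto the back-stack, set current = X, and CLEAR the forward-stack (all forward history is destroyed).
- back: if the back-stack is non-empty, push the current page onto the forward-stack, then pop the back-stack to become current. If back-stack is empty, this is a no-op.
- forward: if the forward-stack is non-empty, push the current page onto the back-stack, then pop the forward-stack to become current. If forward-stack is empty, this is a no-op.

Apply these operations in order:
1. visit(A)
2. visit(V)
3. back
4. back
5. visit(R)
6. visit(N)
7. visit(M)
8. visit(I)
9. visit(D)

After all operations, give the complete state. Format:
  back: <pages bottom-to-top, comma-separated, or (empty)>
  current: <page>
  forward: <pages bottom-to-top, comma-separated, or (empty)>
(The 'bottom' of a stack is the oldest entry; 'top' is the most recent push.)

Answer: back: HOME,R,N,M,I
current: D
forward: (empty)

Derivation:
After 1 (visit(A)): cur=A back=1 fwd=0
After 2 (visit(V)): cur=V back=2 fwd=0
After 3 (back): cur=A back=1 fwd=1
After 4 (back): cur=HOME back=0 fwd=2
After 5 (visit(R)): cur=R back=1 fwd=0
After 6 (visit(N)): cur=N back=2 fwd=0
After 7 (visit(M)): cur=M back=3 fwd=0
After 8 (visit(I)): cur=I back=4 fwd=0
After 9 (visit(D)): cur=D back=5 fwd=0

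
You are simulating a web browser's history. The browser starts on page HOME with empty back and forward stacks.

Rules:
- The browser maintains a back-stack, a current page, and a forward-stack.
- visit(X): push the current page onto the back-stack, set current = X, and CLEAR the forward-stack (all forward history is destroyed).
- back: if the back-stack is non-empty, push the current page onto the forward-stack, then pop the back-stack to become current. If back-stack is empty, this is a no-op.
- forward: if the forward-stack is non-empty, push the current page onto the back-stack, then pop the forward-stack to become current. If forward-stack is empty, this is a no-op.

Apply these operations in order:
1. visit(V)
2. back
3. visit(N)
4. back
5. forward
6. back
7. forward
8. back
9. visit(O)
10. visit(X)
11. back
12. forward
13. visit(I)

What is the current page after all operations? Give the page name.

After 1 (visit(V)): cur=V back=1 fwd=0
After 2 (back): cur=HOME back=0 fwd=1
After 3 (visit(N)): cur=N back=1 fwd=0
After 4 (back): cur=HOME back=0 fwd=1
After 5 (forward): cur=N back=1 fwd=0
After 6 (back): cur=HOME back=0 fwd=1
After 7 (forward): cur=N back=1 fwd=0
After 8 (back): cur=HOME back=0 fwd=1
After 9 (visit(O)): cur=O back=1 fwd=0
After 10 (visit(X)): cur=X back=2 fwd=0
After 11 (back): cur=O back=1 fwd=1
After 12 (forward): cur=X back=2 fwd=0
After 13 (visit(I)): cur=I back=3 fwd=0

Answer: I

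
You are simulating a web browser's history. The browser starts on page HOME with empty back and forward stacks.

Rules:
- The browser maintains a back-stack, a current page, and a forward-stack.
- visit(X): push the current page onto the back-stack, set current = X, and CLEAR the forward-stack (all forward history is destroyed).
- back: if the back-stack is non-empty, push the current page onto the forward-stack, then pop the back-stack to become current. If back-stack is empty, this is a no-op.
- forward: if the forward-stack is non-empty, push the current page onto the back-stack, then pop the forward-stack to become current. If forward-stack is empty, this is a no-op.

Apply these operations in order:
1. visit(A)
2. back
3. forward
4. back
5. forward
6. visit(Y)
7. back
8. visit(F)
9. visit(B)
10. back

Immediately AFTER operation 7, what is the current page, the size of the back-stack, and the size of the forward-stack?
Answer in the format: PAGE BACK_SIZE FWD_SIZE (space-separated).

After 1 (visit(A)): cur=A back=1 fwd=0
After 2 (back): cur=HOME back=0 fwd=1
After 3 (forward): cur=A back=1 fwd=0
After 4 (back): cur=HOME back=0 fwd=1
After 5 (forward): cur=A back=1 fwd=0
After 6 (visit(Y)): cur=Y back=2 fwd=0
After 7 (back): cur=A back=1 fwd=1

A 1 1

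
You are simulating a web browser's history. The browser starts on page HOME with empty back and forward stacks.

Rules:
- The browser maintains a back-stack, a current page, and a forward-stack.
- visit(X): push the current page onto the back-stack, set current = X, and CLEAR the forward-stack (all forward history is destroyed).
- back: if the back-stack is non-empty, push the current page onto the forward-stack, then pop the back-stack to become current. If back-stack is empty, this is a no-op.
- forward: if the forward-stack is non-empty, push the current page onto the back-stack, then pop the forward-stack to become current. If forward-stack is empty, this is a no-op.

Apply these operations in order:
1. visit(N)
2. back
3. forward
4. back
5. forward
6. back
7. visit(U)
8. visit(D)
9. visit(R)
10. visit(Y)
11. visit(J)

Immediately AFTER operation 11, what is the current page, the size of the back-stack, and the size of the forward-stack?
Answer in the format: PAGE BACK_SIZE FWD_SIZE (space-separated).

After 1 (visit(N)): cur=N back=1 fwd=0
After 2 (back): cur=HOME back=0 fwd=1
After 3 (forward): cur=N back=1 fwd=0
After 4 (back): cur=HOME back=0 fwd=1
After 5 (forward): cur=N back=1 fwd=0
After 6 (back): cur=HOME back=0 fwd=1
After 7 (visit(U)): cur=U back=1 fwd=0
After 8 (visit(D)): cur=D back=2 fwd=0
After 9 (visit(R)): cur=R back=3 fwd=0
After 10 (visit(Y)): cur=Y back=4 fwd=0
After 11 (visit(J)): cur=J back=5 fwd=0

J 5 0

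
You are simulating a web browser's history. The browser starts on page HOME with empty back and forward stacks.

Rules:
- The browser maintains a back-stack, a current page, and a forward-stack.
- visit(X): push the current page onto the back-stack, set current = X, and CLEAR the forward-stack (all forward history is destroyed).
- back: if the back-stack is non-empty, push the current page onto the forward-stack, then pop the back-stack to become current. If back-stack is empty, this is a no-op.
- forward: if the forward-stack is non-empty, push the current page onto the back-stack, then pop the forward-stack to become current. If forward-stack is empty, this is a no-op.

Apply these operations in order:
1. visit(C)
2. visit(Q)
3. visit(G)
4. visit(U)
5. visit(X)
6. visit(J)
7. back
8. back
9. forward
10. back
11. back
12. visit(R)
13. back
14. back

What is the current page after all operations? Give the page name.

Answer: Q

Derivation:
After 1 (visit(C)): cur=C back=1 fwd=0
After 2 (visit(Q)): cur=Q back=2 fwd=0
After 3 (visit(G)): cur=G back=3 fwd=0
After 4 (visit(U)): cur=U back=4 fwd=0
After 5 (visit(X)): cur=X back=5 fwd=0
After 6 (visit(J)): cur=J back=6 fwd=0
After 7 (back): cur=X back=5 fwd=1
After 8 (back): cur=U back=4 fwd=2
After 9 (forward): cur=X back=5 fwd=1
After 10 (back): cur=U back=4 fwd=2
After 11 (back): cur=G back=3 fwd=3
After 12 (visit(R)): cur=R back=4 fwd=0
After 13 (back): cur=G back=3 fwd=1
After 14 (back): cur=Q back=2 fwd=2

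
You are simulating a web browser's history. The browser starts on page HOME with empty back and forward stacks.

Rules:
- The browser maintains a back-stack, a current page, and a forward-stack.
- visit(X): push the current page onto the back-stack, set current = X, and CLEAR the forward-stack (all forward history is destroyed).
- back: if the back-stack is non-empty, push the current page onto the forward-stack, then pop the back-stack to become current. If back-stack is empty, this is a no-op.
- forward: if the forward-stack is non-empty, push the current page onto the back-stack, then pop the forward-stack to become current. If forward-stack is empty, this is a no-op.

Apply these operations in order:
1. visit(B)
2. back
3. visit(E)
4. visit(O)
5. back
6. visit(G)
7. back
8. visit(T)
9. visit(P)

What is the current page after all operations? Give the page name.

Answer: P

Derivation:
After 1 (visit(B)): cur=B back=1 fwd=0
After 2 (back): cur=HOME back=0 fwd=1
After 3 (visit(E)): cur=E back=1 fwd=0
After 4 (visit(O)): cur=O back=2 fwd=0
After 5 (back): cur=E back=1 fwd=1
After 6 (visit(G)): cur=G back=2 fwd=0
After 7 (back): cur=E back=1 fwd=1
After 8 (visit(T)): cur=T back=2 fwd=0
After 9 (visit(P)): cur=P back=3 fwd=0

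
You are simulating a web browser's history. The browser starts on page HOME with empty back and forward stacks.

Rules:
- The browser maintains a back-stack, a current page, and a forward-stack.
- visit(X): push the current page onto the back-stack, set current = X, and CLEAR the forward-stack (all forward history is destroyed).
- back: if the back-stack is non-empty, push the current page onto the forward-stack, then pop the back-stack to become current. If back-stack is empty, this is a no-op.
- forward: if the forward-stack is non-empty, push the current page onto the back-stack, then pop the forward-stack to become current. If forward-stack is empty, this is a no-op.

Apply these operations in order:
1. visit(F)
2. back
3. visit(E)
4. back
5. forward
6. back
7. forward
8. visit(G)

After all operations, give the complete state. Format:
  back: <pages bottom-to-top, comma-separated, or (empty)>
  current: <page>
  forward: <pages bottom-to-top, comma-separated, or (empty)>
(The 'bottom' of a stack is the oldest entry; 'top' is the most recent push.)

After 1 (visit(F)): cur=F back=1 fwd=0
After 2 (back): cur=HOME back=0 fwd=1
After 3 (visit(E)): cur=E back=1 fwd=0
After 4 (back): cur=HOME back=0 fwd=1
After 5 (forward): cur=E back=1 fwd=0
After 6 (back): cur=HOME back=0 fwd=1
After 7 (forward): cur=E back=1 fwd=0
After 8 (visit(G)): cur=G back=2 fwd=0

Answer: back: HOME,E
current: G
forward: (empty)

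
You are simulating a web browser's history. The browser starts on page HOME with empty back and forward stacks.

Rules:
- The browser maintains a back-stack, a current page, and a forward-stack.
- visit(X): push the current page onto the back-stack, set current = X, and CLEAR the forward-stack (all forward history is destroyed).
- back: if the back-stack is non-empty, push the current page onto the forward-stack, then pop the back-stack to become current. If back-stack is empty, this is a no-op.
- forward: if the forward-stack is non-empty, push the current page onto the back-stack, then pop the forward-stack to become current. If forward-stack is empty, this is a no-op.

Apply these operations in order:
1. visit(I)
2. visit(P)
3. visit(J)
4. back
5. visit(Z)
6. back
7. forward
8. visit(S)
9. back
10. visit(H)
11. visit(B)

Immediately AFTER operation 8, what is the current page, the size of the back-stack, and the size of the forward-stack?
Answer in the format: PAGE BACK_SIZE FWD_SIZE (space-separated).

After 1 (visit(I)): cur=I back=1 fwd=0
After 2 (visit(P)): cur=P back=2 fwd=0
After 3 (visit(J)): cur=J back=3 fwd=0
After 4 (back): cur=P back=2 fwd=1
After 5 (visit(Z)): cur=Z back=3 fwd=0
After 6 (back): cur=P back=2 fwd=1
After 7 (forward): cur=Z back=3 fwd=0
After 8 (visit(S)): cur=S back=4 fwd=0

S 4 0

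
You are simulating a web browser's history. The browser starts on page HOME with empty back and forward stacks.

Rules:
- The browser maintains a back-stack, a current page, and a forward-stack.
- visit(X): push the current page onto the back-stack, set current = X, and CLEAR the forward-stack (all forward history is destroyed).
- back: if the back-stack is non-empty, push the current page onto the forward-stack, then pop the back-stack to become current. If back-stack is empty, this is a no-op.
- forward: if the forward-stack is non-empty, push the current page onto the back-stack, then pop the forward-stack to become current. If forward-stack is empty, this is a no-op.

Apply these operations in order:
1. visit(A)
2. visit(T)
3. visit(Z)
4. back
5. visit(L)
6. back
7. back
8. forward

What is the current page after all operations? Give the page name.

Answer: T

Derivation:
After 1 (visit(A)): cur=A back=1 fwd=0
After 2 (visit(T)): cur=T back=2 fwd=0
After 3 (visit(Z)): cur=Z back=3 fwd=0
After 4 (back): cur=T back=2 fwd=1
After 5 (visit(L)): cur=L back=3 fwd=0
After 6 (back): cur=T back=2 fwd=1
After 7 (back): cur=A back=1 fwd=2
After 8 (forward): cur=T back=2 fwd=1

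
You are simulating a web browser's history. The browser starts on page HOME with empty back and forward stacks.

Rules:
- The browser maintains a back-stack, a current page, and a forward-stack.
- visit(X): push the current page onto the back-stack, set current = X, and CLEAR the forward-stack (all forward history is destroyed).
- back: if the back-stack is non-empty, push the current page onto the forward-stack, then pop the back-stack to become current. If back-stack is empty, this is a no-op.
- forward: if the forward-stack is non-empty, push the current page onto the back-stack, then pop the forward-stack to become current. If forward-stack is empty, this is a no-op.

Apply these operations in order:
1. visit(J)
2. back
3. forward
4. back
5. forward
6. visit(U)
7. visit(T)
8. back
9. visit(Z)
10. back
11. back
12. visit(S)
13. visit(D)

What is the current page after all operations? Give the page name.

Answer: D

Derivation:
After 1 (visit(J)): cur=J back=1 fwd=0
After 2 (back): cur=HOME back=0 fwd=1
After 3 (forward): cur=J back=1 fwd=0
After 4 (back): cur=HOME back=0 fwd=1
After 5 (forward): cur=J back=1 fwd=0
After 6 (visit(U)): cur=U back=2 fwd=0
After 7 (visit(T)): cur=T back=3 fwd=0
After 8 (back): cur=U back=2 fwd=1
After 9 (visit(Z)): cur=Z back=3 fwd=0
After 10 (back): cur=U back=2 fwd=1
After 11 (back): cur=J back=1 fwd=2
After 12 (visit(S)): cur=S back=2 fwd=0
After 13 (visit(D)): cur=D back=3 fwd=0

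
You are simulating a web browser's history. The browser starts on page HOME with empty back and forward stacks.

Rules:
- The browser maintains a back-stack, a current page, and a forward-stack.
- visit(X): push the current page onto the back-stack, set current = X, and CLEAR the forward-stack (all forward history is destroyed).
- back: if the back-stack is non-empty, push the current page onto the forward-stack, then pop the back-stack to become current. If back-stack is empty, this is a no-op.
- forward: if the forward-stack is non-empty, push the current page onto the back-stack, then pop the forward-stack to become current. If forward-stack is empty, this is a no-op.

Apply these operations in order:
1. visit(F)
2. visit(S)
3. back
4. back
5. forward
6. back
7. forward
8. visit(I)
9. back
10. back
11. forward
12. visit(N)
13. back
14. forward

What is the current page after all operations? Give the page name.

Answer: N

Derivation:
After 1 (visit(F)): cur=F back=1 fwd=0
After 2 (visit(S)): cur=S back=2 fwd=0
After 3 (back): cur=F back=1 fwd=1
After 4 (back): cur=HOME back=0 fwd=2
After 5 (forward): cur=F back=1 fwd=1
After 6 (back): cur=HOME back=0 fwd=2
After 7 (forward): cur=F back=1 fwd=1
After 8 (visit(I)): cur=I back=2 fwd=0
After 9 (back): cur=F back=1 fwd=1
After 10 (back): cur=HOME back=0 fwd=2
After 11 (forward): cur=F back=1 fwd=1
After 12 (visit(N)): cur=N back=2 fwd=0
After 13 (back): cur=F back=1 fwd=1
After 14 (forward): cur=N back=2 fwd=0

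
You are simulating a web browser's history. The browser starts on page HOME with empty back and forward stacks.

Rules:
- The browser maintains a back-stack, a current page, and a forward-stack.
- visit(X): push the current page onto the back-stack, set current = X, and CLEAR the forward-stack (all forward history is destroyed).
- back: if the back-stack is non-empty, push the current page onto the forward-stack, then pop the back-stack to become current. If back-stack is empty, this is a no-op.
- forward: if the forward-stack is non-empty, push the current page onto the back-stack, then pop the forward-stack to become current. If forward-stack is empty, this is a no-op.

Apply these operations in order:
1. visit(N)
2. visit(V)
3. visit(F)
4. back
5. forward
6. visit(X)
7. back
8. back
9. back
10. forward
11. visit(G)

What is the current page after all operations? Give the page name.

After 1 (visit(N)): cur=N back=1 fwd=0
After 2 (visit(V)): cur=V back=2 fwd=0
After 3 (visit(F)): cur=F back=3 fwd=0
After 4 (back): cur=V back=2 fwd=1
After 5 (forward): cur=F back=3 fwd=0
After 6 (visit(X)): cur=X back=4 fwd=0
After 7 (back): cur=F back=3 fwd=1
After 8 (back): cur=V back=2 fwd=2
After 9 (back): cur=N back=1 fwd=3
After 10 (forward): cur=V back=2 fwd=2
After 11 (visit(G)): cur=G back=3 fwd=0

Answer: G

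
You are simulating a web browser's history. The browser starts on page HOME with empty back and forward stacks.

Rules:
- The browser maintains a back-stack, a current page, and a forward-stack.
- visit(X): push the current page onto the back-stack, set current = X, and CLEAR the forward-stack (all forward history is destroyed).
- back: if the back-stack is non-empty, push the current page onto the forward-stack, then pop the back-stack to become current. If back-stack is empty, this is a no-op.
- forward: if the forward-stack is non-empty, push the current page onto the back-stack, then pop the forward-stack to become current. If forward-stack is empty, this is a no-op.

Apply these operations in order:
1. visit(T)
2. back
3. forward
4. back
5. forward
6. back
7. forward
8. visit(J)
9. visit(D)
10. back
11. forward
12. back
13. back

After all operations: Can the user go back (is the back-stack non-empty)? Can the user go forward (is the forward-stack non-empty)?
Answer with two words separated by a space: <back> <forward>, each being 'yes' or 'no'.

After 1 (visit(T)): cur=T back=1 fwd=0
After 2 (back): cur=HOME back=0 fwd=1
After 3 (forward): cur=T back=1 fwd=0
After 4 (back): cur=HOME back=0 fwd=1
After 5 (forward): cur=T back=1 fwd=0
After 6 (back): cur=HOME back=0 fwd=1
After 7 (forward): cur=T back=1 fwd=0
After 8 (visit(J)): cur=J back=2 fwd=0
After 9 (visit(D)): cur=D back=3 fwd=0
After 10 (back): cur=J back=2 fwd=1
After 11 (forward): cur=D back=3 fwd=0
After 12 (back): cur=J back=2 fwd=1
After 13 (back): cur=T back=1 fwd=2

Answer: yes yes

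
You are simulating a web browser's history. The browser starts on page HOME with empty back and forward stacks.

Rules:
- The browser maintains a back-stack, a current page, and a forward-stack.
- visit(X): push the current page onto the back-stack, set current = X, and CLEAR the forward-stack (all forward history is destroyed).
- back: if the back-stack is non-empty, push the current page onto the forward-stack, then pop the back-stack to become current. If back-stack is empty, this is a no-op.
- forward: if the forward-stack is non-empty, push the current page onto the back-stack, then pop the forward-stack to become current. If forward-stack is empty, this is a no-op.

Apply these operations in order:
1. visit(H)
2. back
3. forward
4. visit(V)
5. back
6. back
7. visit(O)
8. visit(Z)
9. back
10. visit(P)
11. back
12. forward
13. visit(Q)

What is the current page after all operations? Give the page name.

After 1 (visit(H)): cur=H back=1 fwd=0
After 2 (back): cur=HOME back=0 fwd=1
After 3 (forward): cur=H back=1 fwd=0
After 4 (visit(V)): cur=V back=2 fwd=0
After 5 (back): cur=H back=1 fwd=1
After 6 (back): cur=HOME back=0 fwd=2
After 7 (visit(O)): cur=O back=1 fwd=0
After 8 (visit(Z)): cur=Z back=2 fwd=0
After 9 (back): cur=O back=1 fwd=1
After 10 (visit(P)): cur=P back=2 fwd=0
After 11 (back): cur=O back=1 fwd=1
After 12 (forward): cur=P back=2 fwd=0
After 13 (visit(Q)): cur=Q back=3 fwd=0

Answer: Q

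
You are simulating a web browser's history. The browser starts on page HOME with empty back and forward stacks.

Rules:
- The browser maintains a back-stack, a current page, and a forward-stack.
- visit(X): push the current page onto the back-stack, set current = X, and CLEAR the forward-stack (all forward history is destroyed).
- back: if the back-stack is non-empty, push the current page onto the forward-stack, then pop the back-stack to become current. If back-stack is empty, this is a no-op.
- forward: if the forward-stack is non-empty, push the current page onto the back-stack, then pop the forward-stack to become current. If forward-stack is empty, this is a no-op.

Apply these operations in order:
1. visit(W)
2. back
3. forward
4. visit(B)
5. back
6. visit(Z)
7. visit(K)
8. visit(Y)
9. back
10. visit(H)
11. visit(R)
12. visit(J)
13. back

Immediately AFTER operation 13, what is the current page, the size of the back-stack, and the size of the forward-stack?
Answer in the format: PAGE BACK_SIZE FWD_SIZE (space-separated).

After 1 (visit(W)): cur=W back=1 fwd=0
After 2 (back): cur=HOME back=0 fwd=1
After 3 (forward): cur=W back=1 fwd=0
After 4 (visit(B)): cur=B back=2 fwd=0
After 5 (back): cur=W back=1 fwd=1
After 6 (visit(Z)): cur=Z back=2 fwd=0
After 7 (visit(K)): cur=K back=3 fwd=0
After 8 (visit(Y)): cur=Y back=4 fwd=0
After 9 (back): cur=K back=3 fwd=1
After 10 (visit(H)): cur=H back=4 fwd=0
After 11 (visit(R)): cur=R back=5 fwd=0
After 12 (visit(J)): cur=J back=6 fwd=0
After 13 (back): cur=R back=5 fwd=1

R 5 1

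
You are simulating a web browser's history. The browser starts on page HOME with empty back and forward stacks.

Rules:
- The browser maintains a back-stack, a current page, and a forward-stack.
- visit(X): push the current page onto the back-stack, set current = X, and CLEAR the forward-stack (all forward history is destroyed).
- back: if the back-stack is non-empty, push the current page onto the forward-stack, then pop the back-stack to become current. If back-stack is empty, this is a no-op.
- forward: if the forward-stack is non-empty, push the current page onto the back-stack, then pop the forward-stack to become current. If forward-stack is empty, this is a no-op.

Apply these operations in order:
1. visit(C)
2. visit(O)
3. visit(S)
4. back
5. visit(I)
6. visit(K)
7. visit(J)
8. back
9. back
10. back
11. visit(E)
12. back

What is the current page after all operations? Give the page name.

After 1 (visit(C)): cur=C back=1 fwd=0
After 2 (visit(O)): cur=O back=2 fwd=0
After 3 (visit(S)): cur=S back=3 fwd=0
After 4 (back): cur=O back=2 fwd=1
After 5 (visit(I)): cur=I back=3 fwd=0
After 6 (visit(K)): cur=K back=4 fwd=0
After 7 (visit(J)): cur=J back=5 fwd=0
After 8 (back): cur=K back=4 fwd=1
After 9 (back): cur=I back=3 fwd=2
After 10 (back): cur=O back=2 fwd=3
After 11 (visit(E)): cur=E back=3 fwd=0
After 12 (back): cur=O back=2 fwd=1

Answer: O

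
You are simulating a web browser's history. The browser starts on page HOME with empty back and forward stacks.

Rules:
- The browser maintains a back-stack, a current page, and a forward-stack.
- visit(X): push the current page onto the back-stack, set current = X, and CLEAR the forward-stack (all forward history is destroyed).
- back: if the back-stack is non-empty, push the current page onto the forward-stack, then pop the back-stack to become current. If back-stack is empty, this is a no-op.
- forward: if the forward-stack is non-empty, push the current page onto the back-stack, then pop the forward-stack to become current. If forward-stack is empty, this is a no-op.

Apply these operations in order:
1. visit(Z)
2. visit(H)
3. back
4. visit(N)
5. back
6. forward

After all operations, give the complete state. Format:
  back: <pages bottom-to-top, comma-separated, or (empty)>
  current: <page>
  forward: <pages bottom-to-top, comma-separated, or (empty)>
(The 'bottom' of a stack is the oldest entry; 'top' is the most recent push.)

After 1 (visit(Z)): cur=Z back=1 fwd=0
After 2 (visit(H)): cur=H back=2 fwd=0
After 3 (back): cur=Z back=1 fwd=1
After 4 (visit(N)): cur=N back=2 fwd=0
After 5 (back): cur=Z back=1 fwd=1
After 6 (forward): cur=N back=2 fwd=0

Answer: back: HOME,Z
current: N
forward: (empty)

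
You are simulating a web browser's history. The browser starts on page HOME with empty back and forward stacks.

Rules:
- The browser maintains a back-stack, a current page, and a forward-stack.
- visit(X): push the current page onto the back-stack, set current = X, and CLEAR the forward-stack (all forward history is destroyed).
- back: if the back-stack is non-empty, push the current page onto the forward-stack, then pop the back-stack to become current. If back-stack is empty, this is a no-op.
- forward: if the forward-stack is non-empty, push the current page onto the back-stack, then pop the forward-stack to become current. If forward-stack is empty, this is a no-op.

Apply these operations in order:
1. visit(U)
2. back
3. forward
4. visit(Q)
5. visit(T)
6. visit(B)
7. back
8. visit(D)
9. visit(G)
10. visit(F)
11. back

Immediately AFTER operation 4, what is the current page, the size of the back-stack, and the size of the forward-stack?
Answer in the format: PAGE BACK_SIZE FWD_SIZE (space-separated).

After 1 (visit(U)): cur=U back=1 fwd=0
After 2 (back): cur=HOME back=0 fwd=1
After 3 (forward): cur=U back=1 fwd=0
After 4 (visit(Q)): cur=Q back=2 fwd=0

Q 2 0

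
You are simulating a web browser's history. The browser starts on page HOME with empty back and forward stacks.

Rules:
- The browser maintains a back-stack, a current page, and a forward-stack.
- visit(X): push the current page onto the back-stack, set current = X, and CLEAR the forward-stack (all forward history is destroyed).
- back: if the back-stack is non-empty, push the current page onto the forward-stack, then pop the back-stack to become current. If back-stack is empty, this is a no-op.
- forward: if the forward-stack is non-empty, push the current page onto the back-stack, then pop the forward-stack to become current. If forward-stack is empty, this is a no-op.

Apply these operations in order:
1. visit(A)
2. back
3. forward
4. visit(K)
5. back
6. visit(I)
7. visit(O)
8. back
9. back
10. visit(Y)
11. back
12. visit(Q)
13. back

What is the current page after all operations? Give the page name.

After 1 (visit(A)): cur=A back=1 fwd=0
After 2 (back): cur=HOME back=0 fwd=1
After 3 (forward): cur=A back=1 fwd=0
After 4 (visit(K)): cur=K back=2 fwd=0
After 5 (back): cur=A back=1 fwd=1
After 6 (visit(I)): cur=I back=2 fwd=0
After 7 (visit(O)): cur=O back=3 fwd=0
After 8 (back): cur=I back=2 fwd=1
After 9 (back): cur=A back=1 fwd=2
After 10 (visit(Y)): cur=Y back=2 fwd=0
After 11 (back): cur=A back=1 fwd=1
After 12 (visit(Q)): cur=Q back=2 fwd=0
After 13 (back): cur=A back=1 fwd=1

Answer: A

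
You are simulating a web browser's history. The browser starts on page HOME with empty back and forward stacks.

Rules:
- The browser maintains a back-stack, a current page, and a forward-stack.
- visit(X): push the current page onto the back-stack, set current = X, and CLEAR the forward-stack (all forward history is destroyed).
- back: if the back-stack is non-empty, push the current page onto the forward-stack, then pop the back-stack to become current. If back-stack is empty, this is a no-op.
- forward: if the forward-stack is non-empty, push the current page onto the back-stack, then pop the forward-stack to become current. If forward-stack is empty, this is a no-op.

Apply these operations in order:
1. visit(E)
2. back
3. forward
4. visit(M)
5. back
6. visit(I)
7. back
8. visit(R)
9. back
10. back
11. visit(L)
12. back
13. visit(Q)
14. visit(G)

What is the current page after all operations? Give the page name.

After 1 (visit(E)): cur=E back=1 fwd=0
After 2 (back): cur=HOME back=0 fwd=1
After 3 (forward): cur=E back=1 fwd=0
After 4 (visit(M)): cur=M back=2 fwd=0
After 5 (back): cur=E back=1 fwd=1
After 6 (visit(I)): cur=I back=2 fwd=0
After 7 (back): cur=E back=1 fwd=1
After 8 (visit(R)): cur=R back=2 fwd=0
After 9 (back): cur=E back=1 fwd=1
After 10 (back): cur=HOME back=0 fwd=2
After 11 (visit(L)): cur=L back=1 fwd=0
After 12 (back): cur=HOME back=0 fwd=1
After 13 (visit(Q)): cur=Q back=1 fwd=0
After 14 (visit(G)): cur=G back=2 fwd=0

Answer: G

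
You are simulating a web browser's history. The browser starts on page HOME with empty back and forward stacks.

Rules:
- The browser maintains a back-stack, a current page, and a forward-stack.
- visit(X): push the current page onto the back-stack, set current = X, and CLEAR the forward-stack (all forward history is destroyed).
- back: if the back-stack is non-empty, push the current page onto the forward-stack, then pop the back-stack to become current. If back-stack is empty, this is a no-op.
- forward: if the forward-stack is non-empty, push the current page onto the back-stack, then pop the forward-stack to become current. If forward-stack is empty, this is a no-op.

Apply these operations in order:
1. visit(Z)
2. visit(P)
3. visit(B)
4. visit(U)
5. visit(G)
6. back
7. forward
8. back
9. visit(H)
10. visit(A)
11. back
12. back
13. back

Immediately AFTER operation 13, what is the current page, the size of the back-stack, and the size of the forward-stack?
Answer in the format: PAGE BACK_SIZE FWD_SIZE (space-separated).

After 1 (visit(Z)): cur=Z back=1 fwd=0
After 2 (visit(P)): cur=P back=2 fwd=0
After 3 (visit(B)): cur=B back=3 fwd=0
After 4 (visit(U)): cur=U back=4 fwd=0
After 5 (visit(G)): cur=G back=5 fwd=0
After 6 (back): cur=U back=4 fwd=1
After 7 (forward): cur=G back=5 fwd=0
After 8 (back): cur=U back=4 fwd=1
After 9 (visit(H)): cur=H back=5 fwd=0
After 10 (visit(A)): cur=A back=6 fwd=0
After 11 (back): cur=H back=5 fwd=1
After 12 (back): cur=U back=4 fwd=2
After 13 (back): cur=B back=3 fwd=3

B 3 3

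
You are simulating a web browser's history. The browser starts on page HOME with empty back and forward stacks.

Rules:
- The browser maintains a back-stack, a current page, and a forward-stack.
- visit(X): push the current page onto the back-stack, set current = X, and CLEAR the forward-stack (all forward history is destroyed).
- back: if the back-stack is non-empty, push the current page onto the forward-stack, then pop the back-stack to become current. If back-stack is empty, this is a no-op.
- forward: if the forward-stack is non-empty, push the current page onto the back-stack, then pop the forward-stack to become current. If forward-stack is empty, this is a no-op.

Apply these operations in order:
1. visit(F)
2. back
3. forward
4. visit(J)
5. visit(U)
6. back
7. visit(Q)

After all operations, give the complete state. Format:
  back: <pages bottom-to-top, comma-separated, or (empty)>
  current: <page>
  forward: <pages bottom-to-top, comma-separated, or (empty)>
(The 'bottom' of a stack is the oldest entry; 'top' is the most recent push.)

Answer: back: HOME,F,J
current: Q
forward: (empty)

Derivation:
After 1 (visit(F)): cur=F back=1 fwd=0
After 2 (back): cur=HOME back=0 fwd=1
After 3 (forward): cur=F back=1 fwd=0
After 4 (visit(J)): cur=J back=2 fwd=0
After 5 (visit(U)): cur=U back=3 fwd=0
After 6 (back): cur=J back=2 fwd=1
After 7 (visit(Q)): cur=Q back=3 fwd=0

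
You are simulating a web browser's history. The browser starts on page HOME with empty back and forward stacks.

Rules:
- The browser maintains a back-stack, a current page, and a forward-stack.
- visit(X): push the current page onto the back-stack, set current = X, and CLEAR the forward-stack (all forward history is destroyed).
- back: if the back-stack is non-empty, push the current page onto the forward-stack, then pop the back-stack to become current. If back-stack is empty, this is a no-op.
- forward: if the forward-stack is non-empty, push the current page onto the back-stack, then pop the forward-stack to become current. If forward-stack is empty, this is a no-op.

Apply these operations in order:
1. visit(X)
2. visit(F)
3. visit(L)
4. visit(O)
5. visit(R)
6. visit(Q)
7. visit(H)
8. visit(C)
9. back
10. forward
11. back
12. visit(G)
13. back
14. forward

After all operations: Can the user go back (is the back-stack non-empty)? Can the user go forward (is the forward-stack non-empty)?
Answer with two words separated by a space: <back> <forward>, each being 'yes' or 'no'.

Answer: yes no

Derivation:
After 1 (visit(X)): cur=X back=1 fwd=0
After 2 (visit(F)): cur=F back=2 fwd=0
After 3 (visit(L)): cur=L back=3 fwd=0
After 4 (visit(O)): cur=O back=4 fwd=0
After 5 (visit(R)): cur=R back=5 fwd=0
After 6 (visit(Q)): cur=Q back=6 fwd=0
After 7 (visit(H)): cur=H back=7 fwd=0
After 8 (visit(C)): cur=C back=8 fwd=0
After 9 (back): cur=H back=7 fwd=1
After 10 (forward): cur=C back=8 fwd=0
After 11 (back): cur=H back=7 fwd=1
After 12 (visit(G)): cur=G back=8 fwd=0
After 13 (back): cur=H back=7 fwd=1
After 14 (forward): cur=G back=8 fwd=0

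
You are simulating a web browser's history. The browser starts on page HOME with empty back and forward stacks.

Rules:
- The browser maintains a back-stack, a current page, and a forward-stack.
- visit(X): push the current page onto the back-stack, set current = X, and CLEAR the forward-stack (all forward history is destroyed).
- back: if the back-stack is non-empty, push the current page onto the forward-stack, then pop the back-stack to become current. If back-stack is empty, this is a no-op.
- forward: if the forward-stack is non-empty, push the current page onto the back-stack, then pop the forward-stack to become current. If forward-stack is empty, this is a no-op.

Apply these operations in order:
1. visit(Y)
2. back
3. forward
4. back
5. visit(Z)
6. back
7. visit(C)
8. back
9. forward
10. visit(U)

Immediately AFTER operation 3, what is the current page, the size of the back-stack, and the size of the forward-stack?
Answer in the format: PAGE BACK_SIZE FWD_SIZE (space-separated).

After 1 (visit(Y)): cur=Y back=1 fwd=0
After 2 (back): cur=HOME back=0 fwd=1
After 3 (forward): cur=Y back=1 fwd=0

Y 1 0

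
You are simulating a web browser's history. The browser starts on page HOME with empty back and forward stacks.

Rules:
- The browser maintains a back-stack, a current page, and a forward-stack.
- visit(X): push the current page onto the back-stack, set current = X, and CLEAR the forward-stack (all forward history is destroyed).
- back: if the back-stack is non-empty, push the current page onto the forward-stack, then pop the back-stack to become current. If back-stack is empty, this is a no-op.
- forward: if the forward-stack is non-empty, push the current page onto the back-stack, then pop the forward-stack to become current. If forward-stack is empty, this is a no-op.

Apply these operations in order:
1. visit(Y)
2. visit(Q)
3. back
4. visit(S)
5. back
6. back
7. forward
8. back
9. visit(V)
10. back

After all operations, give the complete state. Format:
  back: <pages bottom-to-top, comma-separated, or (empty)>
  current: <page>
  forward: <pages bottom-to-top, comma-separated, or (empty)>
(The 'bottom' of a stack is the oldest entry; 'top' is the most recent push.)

After 1 (visit(Y)): cur=Y back=1 fwd=0
After 2 (visit(Q)): cur=Q back=2 fwd=0
After 3 (back): cur=Y back=1 fwd=1
After 4 (visit(S)): cur=S back=2 fwd=0
After 5 (back): cur=Y back=1 fwd=1
After 6 (back): cur=HOME back=0 fwd=2
After 7 (forward): cur=Y back=1 fwd=1
After 8 (back): cur=HOME back=0 fwd=2
After 9 (visit(V)): cur=V back=1 fwd=0
After 10 (back): cur=HOME back=0 fwd=1

Answer: back: (empty)
current: HOME
forward: V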